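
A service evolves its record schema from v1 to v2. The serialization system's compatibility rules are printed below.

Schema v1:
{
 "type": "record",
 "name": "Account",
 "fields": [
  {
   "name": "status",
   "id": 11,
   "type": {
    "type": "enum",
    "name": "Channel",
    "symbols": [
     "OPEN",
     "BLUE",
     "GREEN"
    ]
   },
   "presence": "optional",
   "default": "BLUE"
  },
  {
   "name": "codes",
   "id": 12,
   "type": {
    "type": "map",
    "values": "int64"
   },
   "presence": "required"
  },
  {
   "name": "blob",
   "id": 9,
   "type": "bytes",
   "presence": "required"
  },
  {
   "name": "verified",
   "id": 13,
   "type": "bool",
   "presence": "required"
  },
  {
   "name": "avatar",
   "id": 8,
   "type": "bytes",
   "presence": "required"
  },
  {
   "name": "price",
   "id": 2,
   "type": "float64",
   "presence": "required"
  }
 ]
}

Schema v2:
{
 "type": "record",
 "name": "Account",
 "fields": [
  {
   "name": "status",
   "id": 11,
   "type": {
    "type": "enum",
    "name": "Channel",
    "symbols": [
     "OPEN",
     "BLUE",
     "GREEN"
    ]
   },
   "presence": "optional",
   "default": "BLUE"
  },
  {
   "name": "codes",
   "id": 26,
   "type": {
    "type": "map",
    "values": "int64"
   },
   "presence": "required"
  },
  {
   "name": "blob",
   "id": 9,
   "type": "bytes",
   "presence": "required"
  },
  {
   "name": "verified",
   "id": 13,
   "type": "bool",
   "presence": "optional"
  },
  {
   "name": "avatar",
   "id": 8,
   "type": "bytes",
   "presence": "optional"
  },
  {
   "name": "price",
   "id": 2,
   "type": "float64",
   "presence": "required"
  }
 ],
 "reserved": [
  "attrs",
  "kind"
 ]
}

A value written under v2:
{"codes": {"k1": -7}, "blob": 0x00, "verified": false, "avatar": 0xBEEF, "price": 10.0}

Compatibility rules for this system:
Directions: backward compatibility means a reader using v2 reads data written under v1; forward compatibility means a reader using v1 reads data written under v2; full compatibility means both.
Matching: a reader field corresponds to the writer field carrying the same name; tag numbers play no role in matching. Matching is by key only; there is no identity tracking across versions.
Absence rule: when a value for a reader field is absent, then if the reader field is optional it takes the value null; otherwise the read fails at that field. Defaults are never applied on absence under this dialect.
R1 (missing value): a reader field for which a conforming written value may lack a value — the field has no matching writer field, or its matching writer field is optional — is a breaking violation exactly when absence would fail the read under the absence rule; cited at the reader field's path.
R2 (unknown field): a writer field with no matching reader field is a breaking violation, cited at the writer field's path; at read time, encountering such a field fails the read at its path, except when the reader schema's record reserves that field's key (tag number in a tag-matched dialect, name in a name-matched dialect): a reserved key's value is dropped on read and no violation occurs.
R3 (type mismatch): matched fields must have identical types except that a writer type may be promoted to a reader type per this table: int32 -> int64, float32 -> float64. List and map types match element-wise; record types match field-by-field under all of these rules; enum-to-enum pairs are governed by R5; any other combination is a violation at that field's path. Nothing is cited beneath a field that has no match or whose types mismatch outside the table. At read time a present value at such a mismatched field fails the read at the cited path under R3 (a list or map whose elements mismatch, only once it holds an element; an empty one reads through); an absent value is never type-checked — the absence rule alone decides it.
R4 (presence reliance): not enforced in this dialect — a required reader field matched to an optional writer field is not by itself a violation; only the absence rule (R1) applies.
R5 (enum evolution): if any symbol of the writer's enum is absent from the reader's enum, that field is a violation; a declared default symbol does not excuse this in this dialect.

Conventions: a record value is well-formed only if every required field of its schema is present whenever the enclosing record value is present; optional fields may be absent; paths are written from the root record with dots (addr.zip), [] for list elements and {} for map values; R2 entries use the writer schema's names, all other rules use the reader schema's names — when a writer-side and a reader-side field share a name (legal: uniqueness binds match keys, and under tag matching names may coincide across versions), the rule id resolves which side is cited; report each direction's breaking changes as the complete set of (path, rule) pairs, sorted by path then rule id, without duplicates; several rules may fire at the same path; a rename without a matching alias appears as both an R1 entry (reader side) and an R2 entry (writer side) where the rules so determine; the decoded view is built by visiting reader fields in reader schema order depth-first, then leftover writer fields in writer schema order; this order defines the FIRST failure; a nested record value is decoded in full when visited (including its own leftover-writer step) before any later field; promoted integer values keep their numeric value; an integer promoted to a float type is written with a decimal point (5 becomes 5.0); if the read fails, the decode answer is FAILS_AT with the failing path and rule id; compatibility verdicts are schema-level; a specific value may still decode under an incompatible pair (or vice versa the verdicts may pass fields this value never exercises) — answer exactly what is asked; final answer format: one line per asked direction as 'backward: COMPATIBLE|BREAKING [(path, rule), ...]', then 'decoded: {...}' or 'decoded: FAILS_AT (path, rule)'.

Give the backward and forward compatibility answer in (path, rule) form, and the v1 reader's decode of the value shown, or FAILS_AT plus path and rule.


backward: COMPATIBLE []; forward: BREAKING [(avatar, R1), (verified, R1)]; decoded: {"status": null, "codes": {"k1": -7}, "blob": 0x00, "verified": false, "avatar": 0xBEEF, "price": 10.0}

in Account below, arrows point writer -> reader
backward pass over Account, reader schema v2, writer schema v1:
  status: paired with writer status (Channel -> Channel; writer optional)
  codes: paired with writer codes (map<string, int64> -> map<string, int64>; writer required)
  blob: paired with writer blob (bytes -> bytes; writer required)
  verified: paired with writer verified (bool -> bool; writer required)
  avatar: paired with writer avatar (bytes -> bytes; writer required)
  price: paired with writer price (float64 -> float64; writer required)
  => no violations; backward on Account: COMPATIBLE
forward pass over Account, reader schema v1, writer schema v2:
  status: paired with writer status (Channel -> Channel; writer optional)
  codes: paired with writer codes (map<string, int64> -> map<string, int64>; writer required)
  blob: paired with writer blob (bytes -> bytes; writer required)
  verified: paired with writer verified (bool -> bool; writer optional)
  avatar: paired with writer avatar (bytes -> bytes; writer optional)
  price: paired with writer price (float64 -> float64; writer required)
  violation R1 at avatar
  violation R1 at verified
  => forward: BREAKING (2)
decode (reader v1):
  status := null (absent, optional -> null)
  codes := {"k1": -7}
  blob := 0x00
  verified := false
  avatar := 0xBEEF
  price := 10.0
  => decoded: {"status": null, "codes": {"k1": -7}, "blob": 0x00, "verified": false, "avatar": 0xBEEF, "price": 10.0}


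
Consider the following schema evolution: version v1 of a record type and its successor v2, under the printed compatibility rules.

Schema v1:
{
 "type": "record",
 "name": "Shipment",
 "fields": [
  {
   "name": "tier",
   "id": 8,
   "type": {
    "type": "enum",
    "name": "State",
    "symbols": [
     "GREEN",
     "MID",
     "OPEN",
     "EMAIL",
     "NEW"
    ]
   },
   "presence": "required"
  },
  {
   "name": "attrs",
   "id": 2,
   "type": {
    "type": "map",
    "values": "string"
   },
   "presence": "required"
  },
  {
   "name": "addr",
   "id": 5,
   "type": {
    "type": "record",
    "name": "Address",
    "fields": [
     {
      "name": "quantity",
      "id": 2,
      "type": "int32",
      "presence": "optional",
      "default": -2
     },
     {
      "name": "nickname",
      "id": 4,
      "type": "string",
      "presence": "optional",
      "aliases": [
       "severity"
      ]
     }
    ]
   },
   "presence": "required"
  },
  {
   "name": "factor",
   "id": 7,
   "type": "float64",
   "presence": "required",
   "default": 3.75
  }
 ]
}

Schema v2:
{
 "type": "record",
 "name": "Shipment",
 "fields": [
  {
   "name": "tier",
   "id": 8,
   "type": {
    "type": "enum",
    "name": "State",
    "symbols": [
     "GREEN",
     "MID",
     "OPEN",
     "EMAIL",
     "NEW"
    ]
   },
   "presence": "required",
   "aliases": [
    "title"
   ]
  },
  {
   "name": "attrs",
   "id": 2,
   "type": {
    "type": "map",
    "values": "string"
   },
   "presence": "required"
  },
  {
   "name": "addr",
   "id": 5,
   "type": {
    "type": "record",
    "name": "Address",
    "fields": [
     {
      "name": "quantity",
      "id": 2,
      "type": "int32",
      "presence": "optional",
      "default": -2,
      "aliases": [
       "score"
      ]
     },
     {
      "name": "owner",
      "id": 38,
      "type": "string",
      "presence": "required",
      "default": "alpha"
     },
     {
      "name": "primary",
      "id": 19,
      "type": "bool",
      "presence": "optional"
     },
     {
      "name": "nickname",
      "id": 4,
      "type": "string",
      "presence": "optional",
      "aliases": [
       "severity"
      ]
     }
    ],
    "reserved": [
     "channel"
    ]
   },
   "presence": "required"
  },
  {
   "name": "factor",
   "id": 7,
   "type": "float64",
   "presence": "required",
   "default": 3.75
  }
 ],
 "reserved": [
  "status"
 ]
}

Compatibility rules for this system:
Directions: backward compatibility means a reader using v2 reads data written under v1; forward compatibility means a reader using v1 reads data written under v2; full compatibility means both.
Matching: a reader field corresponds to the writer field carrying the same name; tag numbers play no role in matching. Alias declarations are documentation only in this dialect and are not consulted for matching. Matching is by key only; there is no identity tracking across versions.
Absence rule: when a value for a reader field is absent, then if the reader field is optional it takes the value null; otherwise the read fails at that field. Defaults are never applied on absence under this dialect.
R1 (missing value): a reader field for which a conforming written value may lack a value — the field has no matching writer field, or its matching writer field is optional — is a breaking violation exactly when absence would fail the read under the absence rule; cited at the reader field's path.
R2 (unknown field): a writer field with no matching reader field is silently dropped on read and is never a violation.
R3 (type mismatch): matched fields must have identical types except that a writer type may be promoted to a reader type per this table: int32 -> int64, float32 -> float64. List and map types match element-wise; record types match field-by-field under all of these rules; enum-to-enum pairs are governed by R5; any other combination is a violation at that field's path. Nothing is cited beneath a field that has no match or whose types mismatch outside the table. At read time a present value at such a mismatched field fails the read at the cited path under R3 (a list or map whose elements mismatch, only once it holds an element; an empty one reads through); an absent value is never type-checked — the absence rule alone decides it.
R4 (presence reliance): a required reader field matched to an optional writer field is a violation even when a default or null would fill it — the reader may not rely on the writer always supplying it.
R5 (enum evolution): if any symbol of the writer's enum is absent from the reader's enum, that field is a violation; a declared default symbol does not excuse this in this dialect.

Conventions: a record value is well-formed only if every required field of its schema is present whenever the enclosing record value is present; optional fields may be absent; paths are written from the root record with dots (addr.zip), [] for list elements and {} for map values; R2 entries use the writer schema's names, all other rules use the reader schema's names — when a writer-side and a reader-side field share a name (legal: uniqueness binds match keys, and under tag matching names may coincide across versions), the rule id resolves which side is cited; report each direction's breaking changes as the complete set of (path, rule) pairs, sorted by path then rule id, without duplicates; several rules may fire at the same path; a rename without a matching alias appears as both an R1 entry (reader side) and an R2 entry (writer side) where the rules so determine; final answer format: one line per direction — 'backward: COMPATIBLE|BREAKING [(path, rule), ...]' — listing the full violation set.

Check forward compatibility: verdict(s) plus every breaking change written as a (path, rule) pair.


each type pair in Shipment: writer, then reader
forward for Shipment (reader v1, writer v2):
  writer required, State -> State: reader tier maps from writer tier
  writer required, map<string, string> -> map<string, string>: reader attrs maps from writer attrs
  writer required, Address -> Address: reader addr maps from writer addr
  writer required, float64 -> float64: reader factor maps from writer factor
  writer optional, int32 -> int32: reader addr.quantity maps from writer addr.quantity
  writer optional, string -> string: reader addr.nickname maps from writer addr.nickname
  writer field addr.owner has no reader counterpart
  writer field addr.primary has no reader counterpart
  => forward verdict for Shipment: COMPATIBLE, no violations
diffs on Shipment not affecting the asked answer:
  added field primary to record Address: optional bool, tag 19 (in v2 it sits immediately before nickname) -> no rule fires on it in Shipment's dialect; the asked verdict holds
  added field owner to record Address: required string, tag 38, default "alpha" (in v2 it sits immediately before nickname) -> its effect on Shipment is confined to the backward direction, not asked

forward: COMPATIBLE []


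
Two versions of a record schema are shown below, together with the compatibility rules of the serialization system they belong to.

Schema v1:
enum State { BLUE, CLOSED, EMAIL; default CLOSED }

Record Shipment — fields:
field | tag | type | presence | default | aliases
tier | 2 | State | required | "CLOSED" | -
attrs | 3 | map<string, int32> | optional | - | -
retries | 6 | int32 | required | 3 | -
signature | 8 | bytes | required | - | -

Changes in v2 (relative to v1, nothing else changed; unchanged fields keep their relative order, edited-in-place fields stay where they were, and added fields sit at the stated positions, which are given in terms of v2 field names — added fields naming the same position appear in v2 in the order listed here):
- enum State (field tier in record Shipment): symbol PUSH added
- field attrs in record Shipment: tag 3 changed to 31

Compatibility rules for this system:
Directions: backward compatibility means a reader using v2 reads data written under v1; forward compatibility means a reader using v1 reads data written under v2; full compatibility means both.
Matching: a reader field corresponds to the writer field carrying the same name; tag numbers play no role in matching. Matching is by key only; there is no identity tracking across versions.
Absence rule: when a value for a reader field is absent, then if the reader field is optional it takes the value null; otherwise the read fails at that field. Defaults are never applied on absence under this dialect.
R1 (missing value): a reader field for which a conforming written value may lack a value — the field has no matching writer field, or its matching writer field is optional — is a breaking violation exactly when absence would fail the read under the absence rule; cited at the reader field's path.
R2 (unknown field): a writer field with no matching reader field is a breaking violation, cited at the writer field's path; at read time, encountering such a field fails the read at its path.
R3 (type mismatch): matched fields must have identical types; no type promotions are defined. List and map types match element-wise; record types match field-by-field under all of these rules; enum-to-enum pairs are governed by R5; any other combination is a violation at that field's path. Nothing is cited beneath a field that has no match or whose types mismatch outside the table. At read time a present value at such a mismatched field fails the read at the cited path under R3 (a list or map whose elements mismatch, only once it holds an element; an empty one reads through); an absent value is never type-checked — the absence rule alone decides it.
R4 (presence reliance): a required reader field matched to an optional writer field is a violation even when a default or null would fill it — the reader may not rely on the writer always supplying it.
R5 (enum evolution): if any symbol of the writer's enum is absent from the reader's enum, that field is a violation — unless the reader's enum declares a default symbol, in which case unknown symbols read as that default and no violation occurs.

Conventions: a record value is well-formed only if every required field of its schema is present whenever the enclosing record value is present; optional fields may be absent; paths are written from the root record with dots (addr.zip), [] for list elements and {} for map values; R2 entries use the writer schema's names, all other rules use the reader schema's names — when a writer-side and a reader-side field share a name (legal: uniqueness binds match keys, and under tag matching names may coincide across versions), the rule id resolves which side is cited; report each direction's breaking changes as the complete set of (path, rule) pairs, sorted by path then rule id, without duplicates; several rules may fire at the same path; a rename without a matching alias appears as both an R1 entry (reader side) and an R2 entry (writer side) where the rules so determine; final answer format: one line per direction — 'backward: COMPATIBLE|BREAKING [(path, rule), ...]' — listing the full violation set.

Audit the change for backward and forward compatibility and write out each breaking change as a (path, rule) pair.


arrows below run writer -> reader for Shipment
checking backward for Shipment: reader v2 against writer v1:
  State -> State, writer required: tier aligns to tier
  map<string, int32> -> map<string, int32>, writer optional: attrs aligns to attrs
  int32 -> int32, writer required: retries aligns to retries
  bytes -> bytes, writer required: signature aligns to signature
  => backward: COMPATIBLE
checking forward for Shipment: reader v1 against writer v2:
  State -> State, writer required: tier aligns to tier
  map<string, int32> -> map<string, int32>, writer optional: attrs aligns to attrs
  int32 -> int32, writer required: retries aligns to retries
  bytes -> bytes, writer required: signature aligns to signature
  => forward: COMPATIBLE

backward: COMPATIBLE []; forward: COMPATIBLE []


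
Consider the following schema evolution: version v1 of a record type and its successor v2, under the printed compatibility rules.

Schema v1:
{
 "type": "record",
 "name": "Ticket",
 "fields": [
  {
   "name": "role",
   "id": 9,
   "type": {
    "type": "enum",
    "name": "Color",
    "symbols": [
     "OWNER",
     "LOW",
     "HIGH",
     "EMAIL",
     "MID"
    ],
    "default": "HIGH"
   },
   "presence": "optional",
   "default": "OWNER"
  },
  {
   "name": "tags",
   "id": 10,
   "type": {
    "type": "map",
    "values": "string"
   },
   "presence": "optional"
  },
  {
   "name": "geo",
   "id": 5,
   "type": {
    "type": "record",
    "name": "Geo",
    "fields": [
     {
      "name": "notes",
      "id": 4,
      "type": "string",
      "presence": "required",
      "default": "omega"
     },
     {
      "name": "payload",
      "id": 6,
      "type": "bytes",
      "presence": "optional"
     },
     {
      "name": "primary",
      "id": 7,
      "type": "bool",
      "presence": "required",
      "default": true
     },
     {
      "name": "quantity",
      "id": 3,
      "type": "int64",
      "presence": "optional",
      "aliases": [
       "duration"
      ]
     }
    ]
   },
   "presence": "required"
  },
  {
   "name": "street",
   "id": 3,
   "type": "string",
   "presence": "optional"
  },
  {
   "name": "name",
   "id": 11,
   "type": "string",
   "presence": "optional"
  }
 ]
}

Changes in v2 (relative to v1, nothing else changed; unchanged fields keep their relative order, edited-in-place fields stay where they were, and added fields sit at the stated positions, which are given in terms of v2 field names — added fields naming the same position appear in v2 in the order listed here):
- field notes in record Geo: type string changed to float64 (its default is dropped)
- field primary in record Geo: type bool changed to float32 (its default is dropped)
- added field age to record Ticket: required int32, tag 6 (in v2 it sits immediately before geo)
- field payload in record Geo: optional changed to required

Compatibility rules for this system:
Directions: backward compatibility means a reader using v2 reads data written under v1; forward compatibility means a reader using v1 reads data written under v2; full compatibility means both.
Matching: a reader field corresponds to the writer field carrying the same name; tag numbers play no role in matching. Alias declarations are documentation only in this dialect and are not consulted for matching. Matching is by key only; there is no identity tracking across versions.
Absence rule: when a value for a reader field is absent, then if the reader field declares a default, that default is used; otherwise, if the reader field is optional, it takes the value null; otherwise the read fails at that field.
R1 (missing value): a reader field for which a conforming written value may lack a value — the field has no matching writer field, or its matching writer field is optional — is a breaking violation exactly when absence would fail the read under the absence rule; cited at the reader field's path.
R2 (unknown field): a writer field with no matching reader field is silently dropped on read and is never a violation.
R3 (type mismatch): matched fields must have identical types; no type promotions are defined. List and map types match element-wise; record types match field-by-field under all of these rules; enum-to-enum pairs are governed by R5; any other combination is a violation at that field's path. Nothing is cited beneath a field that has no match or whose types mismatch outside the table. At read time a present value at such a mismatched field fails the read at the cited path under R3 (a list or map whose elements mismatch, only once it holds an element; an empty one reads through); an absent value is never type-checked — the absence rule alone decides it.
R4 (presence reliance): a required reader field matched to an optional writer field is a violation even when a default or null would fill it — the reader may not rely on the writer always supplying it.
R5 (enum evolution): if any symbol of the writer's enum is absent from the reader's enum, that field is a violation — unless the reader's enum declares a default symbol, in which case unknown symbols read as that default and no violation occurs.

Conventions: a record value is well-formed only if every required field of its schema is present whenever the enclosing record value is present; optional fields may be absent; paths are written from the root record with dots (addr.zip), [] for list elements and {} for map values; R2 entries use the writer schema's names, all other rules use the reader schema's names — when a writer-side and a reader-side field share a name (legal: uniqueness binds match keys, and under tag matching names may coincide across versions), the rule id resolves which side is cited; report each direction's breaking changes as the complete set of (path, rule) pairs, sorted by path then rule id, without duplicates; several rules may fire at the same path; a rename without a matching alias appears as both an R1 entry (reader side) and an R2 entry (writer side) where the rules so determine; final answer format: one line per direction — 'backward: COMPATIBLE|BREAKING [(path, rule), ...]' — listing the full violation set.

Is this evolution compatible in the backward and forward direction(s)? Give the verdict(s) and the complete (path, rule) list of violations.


backward: BREAKING [(age, R1), (geo.notes, R3), (geo.payload, R1), (geo.payload, R4), (geo.primary, R3)]; forward: BREAKING [(geo.notes, R3), (geo.primary, R3)]

in Ticket below, arrows point writer -> reader
backward for Ticket (reader v2, writer v1):
  role <- role (Color -> Color, writer optional)
  tags <- tags (map<string, string> -> map<string, string>, writer optional)
  age: no writer-side match
  geo <- geo (Geo -> Geo, writer required)
  street <- street (string -> string, writer optional)
  name <- name (string -> string, writer optional)
  geo.notes <- geo.notes (string -> float64, writer required)
  geo.payload <- geo.payload (bytes -> bytes, writer optional)
  geo.primary <- geo.primary (bool -> float32, writer required)
  geo.quantity <- geo.quantity (int64 -> int64, writer optional)
  R1 fires at age
  R3 fires at geo.notes
  R1 fires at geo.payload
  R4 fires at geo.payload
  R3 fires at geo.primary
  => backward verdict for Ticket: BREAKING, 5 violation(s)
forward for Ticket (reader v1, writer v2):
  role <- role (Color -> Color, writer optional)
  tags <- tags (map<string, string> -> map<string, string>, writer optional)
  geo <- geo (Geo -> Geo, writer required)
  street <- street (string -> string, writer optional)
  name <- name (string -> string, writer optional)
  age (writer side), unknown to reader
  geo.notes <- geo.notes (float64 -> string, writer required)
  geo.payload <- geo.payload (bytes -> bytes, writer required)
  geo.primary <- geo.primary (float32 -> bool, writer required)
  geo.quantity <- geo.quantity (int64 -> int64, writer optional)
  R3 fires at geo.notes
  R3 fires at geo.primary
  => forward verdict for Ticket: BREAKING, 2 violation(s)


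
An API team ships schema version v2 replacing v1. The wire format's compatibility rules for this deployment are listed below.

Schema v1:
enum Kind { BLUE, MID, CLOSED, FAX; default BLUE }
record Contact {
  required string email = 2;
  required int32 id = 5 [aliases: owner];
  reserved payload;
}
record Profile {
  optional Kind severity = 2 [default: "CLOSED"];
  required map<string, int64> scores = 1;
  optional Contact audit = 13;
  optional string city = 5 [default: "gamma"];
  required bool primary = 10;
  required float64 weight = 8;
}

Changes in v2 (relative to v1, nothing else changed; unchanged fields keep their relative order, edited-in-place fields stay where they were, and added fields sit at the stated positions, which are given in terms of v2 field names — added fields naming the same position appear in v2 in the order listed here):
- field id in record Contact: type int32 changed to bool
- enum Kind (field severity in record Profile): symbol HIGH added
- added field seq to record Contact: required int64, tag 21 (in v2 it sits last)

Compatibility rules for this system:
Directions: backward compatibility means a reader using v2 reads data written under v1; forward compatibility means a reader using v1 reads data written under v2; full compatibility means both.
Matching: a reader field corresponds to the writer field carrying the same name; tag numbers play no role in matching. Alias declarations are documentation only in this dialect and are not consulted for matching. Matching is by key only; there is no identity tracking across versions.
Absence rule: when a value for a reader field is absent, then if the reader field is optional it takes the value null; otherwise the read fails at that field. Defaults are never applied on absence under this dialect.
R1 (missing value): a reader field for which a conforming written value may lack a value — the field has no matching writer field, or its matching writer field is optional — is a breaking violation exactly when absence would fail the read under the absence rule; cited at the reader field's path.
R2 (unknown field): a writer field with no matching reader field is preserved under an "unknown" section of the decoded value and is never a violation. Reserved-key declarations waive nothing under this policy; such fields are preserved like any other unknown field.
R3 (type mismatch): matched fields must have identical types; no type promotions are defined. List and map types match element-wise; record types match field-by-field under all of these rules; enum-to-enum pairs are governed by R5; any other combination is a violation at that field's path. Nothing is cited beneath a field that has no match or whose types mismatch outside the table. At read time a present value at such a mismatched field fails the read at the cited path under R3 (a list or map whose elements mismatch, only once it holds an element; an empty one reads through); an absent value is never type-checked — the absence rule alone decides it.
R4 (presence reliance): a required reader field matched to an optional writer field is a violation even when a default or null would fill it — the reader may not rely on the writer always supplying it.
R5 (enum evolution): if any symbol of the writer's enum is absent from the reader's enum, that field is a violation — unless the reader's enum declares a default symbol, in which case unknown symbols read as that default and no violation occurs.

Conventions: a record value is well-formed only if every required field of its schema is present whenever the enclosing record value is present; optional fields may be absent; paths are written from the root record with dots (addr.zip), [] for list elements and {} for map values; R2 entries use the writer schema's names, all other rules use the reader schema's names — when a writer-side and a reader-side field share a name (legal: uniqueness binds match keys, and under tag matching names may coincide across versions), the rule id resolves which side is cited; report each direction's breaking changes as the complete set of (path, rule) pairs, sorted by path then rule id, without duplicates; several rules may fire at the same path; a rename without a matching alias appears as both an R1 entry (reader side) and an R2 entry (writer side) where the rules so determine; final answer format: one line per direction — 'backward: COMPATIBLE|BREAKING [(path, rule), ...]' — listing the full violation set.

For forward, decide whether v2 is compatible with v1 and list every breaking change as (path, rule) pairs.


each type pair in Profile: writer, then reader
forward analysis of Profile with v1 as reader and v2 as writer:
  severity <- severity (Kind -> Kind, writer optional)
  scores <- scores (map<string, int64> -> map<string, int64>, writer required)
  audit <- audit (Contact -> Contact, writer optional)
  city <- city (string -> string, writer optional)
  primary <- primary (bool -> bool, writer required)
  weight <- weight (float64 -> float64, writer required)
  audit.email <- audit.email (string -> string, writer required)
  audit.id <- audit.id (bool -> int32, writer required)
  leftover writer field: audit.seq
  R3 fires at audit.id
  forward on Profile therefore BREAKING (1)
ruling out the remaining Profile differences:
  enum Kind (field severity in record Profile): symbol HIGH added -> no rule fires on it in Profile's dialect; the asked verdict holds
  added field seq to record Contact: required int64, tag 21 (in v2 it sits last) -> fires only in the backward direction of Profile, which is not asked here

forward: BREAKING [(audit.id, R3)]


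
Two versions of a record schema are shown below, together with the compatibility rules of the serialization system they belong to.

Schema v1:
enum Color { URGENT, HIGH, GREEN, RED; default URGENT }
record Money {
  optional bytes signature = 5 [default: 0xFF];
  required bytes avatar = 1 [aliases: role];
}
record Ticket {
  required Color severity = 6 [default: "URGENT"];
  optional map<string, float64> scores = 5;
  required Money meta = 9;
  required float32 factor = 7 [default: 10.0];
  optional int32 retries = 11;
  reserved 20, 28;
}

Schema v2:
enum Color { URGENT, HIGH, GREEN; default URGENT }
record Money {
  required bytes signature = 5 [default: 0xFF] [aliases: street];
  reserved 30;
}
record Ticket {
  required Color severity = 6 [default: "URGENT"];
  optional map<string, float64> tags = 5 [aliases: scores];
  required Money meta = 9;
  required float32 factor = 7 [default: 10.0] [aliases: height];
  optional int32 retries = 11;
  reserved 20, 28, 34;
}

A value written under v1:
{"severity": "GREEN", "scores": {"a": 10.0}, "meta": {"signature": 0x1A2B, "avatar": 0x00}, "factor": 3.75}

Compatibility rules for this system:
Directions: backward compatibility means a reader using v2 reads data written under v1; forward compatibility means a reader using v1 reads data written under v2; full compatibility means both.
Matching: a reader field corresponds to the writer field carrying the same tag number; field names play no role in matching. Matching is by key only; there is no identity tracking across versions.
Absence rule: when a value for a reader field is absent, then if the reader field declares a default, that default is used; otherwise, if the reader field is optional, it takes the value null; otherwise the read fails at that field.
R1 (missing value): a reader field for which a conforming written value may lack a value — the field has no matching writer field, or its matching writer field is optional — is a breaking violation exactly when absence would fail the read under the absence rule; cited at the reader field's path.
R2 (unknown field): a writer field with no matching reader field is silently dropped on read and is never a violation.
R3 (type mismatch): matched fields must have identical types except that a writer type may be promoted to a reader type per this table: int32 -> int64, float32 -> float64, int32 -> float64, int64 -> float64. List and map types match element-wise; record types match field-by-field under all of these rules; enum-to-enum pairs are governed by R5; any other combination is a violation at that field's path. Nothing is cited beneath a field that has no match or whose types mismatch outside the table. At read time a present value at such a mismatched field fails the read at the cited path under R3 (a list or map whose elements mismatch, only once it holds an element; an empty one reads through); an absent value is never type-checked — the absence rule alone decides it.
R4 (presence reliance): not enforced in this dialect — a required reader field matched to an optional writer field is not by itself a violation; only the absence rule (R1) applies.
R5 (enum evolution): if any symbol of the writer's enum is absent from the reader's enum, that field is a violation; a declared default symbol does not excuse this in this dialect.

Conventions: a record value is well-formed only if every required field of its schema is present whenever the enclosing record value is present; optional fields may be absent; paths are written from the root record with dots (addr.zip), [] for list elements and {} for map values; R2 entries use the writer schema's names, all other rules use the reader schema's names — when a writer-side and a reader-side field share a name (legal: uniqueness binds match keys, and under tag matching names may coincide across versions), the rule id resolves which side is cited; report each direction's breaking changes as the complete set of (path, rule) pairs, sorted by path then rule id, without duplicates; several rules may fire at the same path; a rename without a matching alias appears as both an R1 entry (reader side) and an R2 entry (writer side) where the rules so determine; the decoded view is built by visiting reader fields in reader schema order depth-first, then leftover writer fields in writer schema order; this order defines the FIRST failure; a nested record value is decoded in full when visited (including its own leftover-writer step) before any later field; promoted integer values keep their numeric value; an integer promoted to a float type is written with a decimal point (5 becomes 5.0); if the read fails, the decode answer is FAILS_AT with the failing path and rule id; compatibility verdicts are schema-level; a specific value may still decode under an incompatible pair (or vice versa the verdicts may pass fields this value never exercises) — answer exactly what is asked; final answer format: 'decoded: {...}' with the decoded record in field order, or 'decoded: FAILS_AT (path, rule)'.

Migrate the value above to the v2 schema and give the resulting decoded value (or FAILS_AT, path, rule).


decoded: {"severity": "GREEN", "tags": {"a": 10.0}, "meta": {"signature": 0x1A2B}, "factor": 3.75, "retries": null}

each type pair in Ticket: writer, then reader
decode (reader v2):
  severity := "GREEN"
  tags := {"a": 10.0} (from writer scores)
  meta.signature := 0x1A2B
  writer meta.avatar: unmatched, discarded
  factor := 3.75
  retries := null (not supplied -> null)
  => decoded: {"severity": "GREEN", "tags": {"a": 10.0}, "meta": {"signature": 0x1A2B}, "factor": 3.75, "retries": null}
remaining Ticket differences; none change what is asked:
  enum Color (field severity in record Ticket): symbol RED removed -> shifts the Ticket verdicts, not this decode
  field signature in record Money: optional changed to required -> no rule fires on it and the decoded Ticket view is identical with or without it


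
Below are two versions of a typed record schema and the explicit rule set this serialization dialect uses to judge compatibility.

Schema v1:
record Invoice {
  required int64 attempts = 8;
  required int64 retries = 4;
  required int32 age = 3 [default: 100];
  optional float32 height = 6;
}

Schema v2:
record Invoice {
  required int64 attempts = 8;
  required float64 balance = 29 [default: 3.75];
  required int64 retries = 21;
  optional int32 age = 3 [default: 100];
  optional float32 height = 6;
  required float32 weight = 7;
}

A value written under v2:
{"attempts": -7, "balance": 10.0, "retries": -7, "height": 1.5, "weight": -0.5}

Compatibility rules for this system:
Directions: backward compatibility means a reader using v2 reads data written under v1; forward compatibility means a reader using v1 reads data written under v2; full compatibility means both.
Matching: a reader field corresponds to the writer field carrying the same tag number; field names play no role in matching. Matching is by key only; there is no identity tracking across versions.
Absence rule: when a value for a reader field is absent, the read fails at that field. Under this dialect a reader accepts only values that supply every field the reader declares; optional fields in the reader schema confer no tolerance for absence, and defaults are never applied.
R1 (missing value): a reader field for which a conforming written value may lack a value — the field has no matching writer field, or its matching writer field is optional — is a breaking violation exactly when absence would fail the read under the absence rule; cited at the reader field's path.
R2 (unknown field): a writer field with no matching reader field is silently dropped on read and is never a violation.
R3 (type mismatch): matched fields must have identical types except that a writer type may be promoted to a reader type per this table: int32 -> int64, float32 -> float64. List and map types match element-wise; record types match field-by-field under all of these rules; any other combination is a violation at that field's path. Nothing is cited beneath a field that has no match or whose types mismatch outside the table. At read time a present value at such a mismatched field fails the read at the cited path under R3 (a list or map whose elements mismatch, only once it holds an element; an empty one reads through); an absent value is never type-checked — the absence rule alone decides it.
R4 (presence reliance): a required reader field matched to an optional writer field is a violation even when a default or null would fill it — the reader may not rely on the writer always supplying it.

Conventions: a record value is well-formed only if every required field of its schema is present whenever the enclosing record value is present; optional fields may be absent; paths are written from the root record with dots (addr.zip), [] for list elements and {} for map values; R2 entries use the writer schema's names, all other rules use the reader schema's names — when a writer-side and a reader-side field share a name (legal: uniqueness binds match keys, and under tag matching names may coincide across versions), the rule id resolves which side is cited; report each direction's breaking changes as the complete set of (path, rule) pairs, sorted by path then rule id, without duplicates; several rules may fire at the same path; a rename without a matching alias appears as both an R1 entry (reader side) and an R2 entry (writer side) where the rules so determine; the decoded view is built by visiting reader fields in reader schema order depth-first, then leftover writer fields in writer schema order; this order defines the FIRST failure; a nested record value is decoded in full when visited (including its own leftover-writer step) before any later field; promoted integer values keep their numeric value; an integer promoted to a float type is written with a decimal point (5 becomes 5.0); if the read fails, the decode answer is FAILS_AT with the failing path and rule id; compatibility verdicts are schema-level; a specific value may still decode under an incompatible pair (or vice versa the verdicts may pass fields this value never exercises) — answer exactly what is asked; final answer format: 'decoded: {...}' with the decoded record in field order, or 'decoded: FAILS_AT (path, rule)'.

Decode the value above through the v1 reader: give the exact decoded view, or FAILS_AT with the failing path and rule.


arrows below run writer -> reader for Invoice
migrating the Invoice value to v1:
  attempts := -7
  read fails at retries under R1 (no fill)
  => FAILS_AT (retries, R1)
checking off the Invoice differences that do not matter here:
  added field weight to record Invoice: required float32, tag 7 (in v2 it sits last) -> shifts the Invoice verdicts, not this decode
  field age in record Invoice: required changed to optional -> shifts the Invoice verdicts, not this decode
  added field balance to record Invoice: required float64, tag 29, default 3.75 (in v2 it sits immediately before retries) -> shifts the Invoice verdicts, not this decode

decoded: FAILS_AT (retries, R1)
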